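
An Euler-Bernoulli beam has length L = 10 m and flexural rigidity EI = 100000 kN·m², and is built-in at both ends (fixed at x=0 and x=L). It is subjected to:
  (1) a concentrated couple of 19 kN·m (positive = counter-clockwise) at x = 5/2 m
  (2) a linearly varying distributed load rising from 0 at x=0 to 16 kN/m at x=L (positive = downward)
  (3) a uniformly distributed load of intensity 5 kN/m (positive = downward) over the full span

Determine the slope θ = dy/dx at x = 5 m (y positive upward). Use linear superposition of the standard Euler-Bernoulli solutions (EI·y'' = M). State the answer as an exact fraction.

θ(5) = -217/1920000 rad

Load 1 — applied couple M₀=19 kN·m at a=5/2 m (b=L-a=15/2):
  θ_1 = (R_Ax²/2 - M_Ax - M₀(x-a))/EI  [x>a] with R_A=171/80, M_A=-57/16 = ((171/80)·5²/2 - (-57/16)·5 - 19·(5-(5/2)))/100000 = -19/640000 rad
Load 2 — triangular load w₀=16 kN/m (0→w₀ over full span):
  θ_2 = -w₀(2x(L-x)(L-2x)(x+2L)+x²(L-x)²)/(120LEI) = -16·(2·5·(10-5)·(10-2·5)·(5+2·10)+5²·(10-5)²)/(120·10·100000) = -1/12000 rad
Load 3 — uniform load w=5 kN/m over full span:
  θ_3 = -wx(L-x)(L-2x)/(12EI) = -5·5·(10-5)·(10-2·5)/(12·100000) = 0 rad
Superposition: θ = Σ θ_i = -217/1920000 rad ≈ -0.000113 rad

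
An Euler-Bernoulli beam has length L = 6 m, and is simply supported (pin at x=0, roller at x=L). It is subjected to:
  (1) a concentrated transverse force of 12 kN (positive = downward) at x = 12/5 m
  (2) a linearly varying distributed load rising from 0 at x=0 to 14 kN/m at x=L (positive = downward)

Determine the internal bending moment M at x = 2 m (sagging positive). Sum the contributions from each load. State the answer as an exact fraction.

Load 1 — point force P=12 kN at a=12/5 m (b=L-a=18/5):
  M_1 = Pbx/L  [x≤a] = 12·(18/5)·2/6 = 72/5 kN·m
Load 2 — triangular load w₀=14 kN/m (0→w₀ over full span):
  M_2 = w₀Lx/6 - w₀x³/(6L) = 14·6·2/6 - 14·2³/(6·6) = 224/9 kN·m
Superposition: M = Σ M_i = 1768/45 kN·m ≈ 39.288889 kN·m

M(2) = 1768/45 kN·m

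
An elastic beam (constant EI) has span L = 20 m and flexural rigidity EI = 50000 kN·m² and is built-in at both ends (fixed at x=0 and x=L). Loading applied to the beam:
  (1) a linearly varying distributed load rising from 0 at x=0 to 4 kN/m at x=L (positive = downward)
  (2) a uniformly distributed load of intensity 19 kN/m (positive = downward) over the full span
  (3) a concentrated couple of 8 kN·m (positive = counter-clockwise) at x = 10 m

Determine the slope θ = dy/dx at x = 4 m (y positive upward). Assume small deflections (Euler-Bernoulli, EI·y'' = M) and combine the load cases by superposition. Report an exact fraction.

Load 1 — triangular load w₀=4 kN/m (0→w₀ over full span):
  θ_1 = -w₀(2x(L-x)(L-2x)(x+2L)+x²(L-x)²)/(120LEI) = -4·(2·4·(20-4)·(20-2·4)·(4+2·20)+4²·(20-4)²)/(120·20·50000) = -112/46875 rad
Load 2 — uniform load w=19 kN/m over full span:
  θ_2 = -wx(L-x)(L-2x)/(12EI) = -19·4·(20-4)·(20-2·4)/(12·50000) = -76/3125 rad
Load 3 — applied couple M₀=8 kN·m at a=10 m (b=L-a=10):
  θ_3 = (R_Ax²/2 - M_Ax)/EI  [x≤a] with R_A=3/5, M_A=2 = ((3/5)·4²/2 - 2·4)/50000 = -1/15625 rad
Superposition: θ = Σ θ_i = -251/9375 rad ≈ -0.026773 rad

θ(4) = -251/9375 rad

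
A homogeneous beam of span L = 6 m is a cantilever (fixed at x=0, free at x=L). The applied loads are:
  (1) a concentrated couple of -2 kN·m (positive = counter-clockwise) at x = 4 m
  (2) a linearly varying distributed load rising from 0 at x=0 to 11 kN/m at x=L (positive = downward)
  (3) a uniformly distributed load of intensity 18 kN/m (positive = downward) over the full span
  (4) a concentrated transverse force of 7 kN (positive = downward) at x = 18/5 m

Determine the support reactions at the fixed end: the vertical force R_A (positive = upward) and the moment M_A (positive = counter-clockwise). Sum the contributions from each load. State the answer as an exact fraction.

Load 1 — applied couple M₀=-2 kN·m at a=4 m (b=L-a=2):
  R_A = 0 kN
  M_A = -M₀ = -(-2) = 2 kN·m
Load 2 — triangular load w₀=11 kN/m (0→w₀ over full span):
  R_A = w₀L/2 = 11·6/2 = 33 kN
  M_A = w₀L²/3 = 11·6²/3 = 132 kN·m
Load 3 — uniform load w=18 kN/m over full span:
  R_A = wL = 18·6 = 108 kN
  M_A = wL²/2 = 18·6²/2 = 324 kN·m
Load 4 — point force P=7 kN at a=18/5 m (b=L-a=12/5):
  R_A = P = 7 kN
  M_A = Pa = 7·(18/5) = 126/5 kN·m
Superposition: R_A = 148 kN, M_A = 2416/5 kN·m

R_A = 148 kN, M_A = 2416/5 kN·m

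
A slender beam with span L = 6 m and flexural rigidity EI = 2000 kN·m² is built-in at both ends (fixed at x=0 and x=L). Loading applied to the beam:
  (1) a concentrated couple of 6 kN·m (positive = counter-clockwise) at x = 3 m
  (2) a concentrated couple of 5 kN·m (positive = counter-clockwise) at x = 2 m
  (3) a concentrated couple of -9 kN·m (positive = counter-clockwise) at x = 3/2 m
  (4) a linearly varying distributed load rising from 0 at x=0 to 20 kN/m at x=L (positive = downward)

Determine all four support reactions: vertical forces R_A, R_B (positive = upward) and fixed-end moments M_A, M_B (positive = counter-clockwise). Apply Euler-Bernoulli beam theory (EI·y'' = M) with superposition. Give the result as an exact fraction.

R_A = 2725/144 kN, M_A = 435/16 kN·m, R_B = 5915/144 kN, M_B = -1711/48 kN·m

Load 1 — applied couple M₀=6 kN·m at a=3 m (b=L-a=3):
  R_A = 6M₀ab/L³ = 6·6·3·3/6³ = 3/2 kN
  M_A = M₀b(2a-b)/L² = 6·3·(2·3-3)/6² = 3/2 kN·m
  R_B = -6M₀ab/L³ = -6·6·3·3/6³ = -3/2 kN
  M_B = M₀a(2b-a)/L² = 6·3·(2·3-3)/6² = 3/2 kN·m
Load 2 — applied couple M₀=5 kN·m at a=2 m (b=L-a=4):
  R_A = 6M₀ab/L³ = 6·5·2·4/6³ = 10/9 kN
  M_A = M₀b(2a-b)/L² = 5·4·(2·2-4)/6² = 0 kN·m
  R_B = -6M₀ab/L³ = -6·5·2·4/6³ = -10/9 kN
  M_B = M₀a(2b-a)/L² = 5·2·(2·4-2)/6² = 5/3 kN·m
Load 3 — applied couple M₀=-9 kN·m at a=3/2 m (b=L-a=9/2):
  R_A = 6M₀ab/L³ = 6·(-9)·(3/2)·(9/2)/6³ = -27/16 kN
  M_A = M₀b(2a-b)/L² = (-9)·(9/2)·(2·(3/2)-(9/2))/6² = 27/16 kN·m
  R_B = -6M₀ab/L³ = -6·(-9)·(3/2)·(9/2)/6³ = 27/16 kN
  M_B = M₀a(2b-a)/L² = (-9)·(3/2)·(2·(9/2)-(3/2))/6² = -45/16 kN·m
Load 4 — triangular load w₀=20 kN/m (0→w₀ over full span):
  R_A = 3w₀L/20 = 3·20·6/20 = 18 kN
  M_A = w₀L²/30 = 20·6²/30 = 24 kN·m
  R_B = 7w₀L/20 = 7·20·6/20 = 42 kN
  M_B = -w₀L²/20 = -20·6²/20 = -36 kN·m
Superposition: R_A = 2725/144 kN, M_A = 435/16 kN·m, R_B = 5915/144 kN, M_B = -1711/48 kN·m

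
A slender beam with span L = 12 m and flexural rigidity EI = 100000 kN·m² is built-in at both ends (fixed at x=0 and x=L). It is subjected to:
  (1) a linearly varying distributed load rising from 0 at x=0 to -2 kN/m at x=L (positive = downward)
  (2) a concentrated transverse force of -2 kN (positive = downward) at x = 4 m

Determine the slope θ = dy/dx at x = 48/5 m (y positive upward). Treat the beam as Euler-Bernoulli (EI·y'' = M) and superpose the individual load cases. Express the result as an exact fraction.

Load 1 — triangular load w₀=-2 kN/m (0→w₀ over full span):
  θ_1 = -w₀(2x(L-x)(L-2x)(x+2L)+x²(L-x)²)/(120LEI) = -(-2)·(2·(48/5)·(12-(48/5))·(12-2·(48/5))·((48/5)+2·12)+(48/5)²·(12-(48/5))²)/(120·12·100000) = -288/1953125 rad
Load 2 — point force P=-2 kN at a=4 m (b=L-a=8):
  θ_2 = Pa²(L-x)(2bL-(3b+a)(L-x))/(2L³EI)  [x>a] = (-2)·4²·(12-(48/5))·(2·8·12-(3·8+4)·(12-(48/5)))/(2·12³·100000) = -13/468750 rad
Superposition: θ = Σ θ_i = -2053/11718750 rad ≈ -0.000175 rad

θ(48/5) = -2053/11718750 rad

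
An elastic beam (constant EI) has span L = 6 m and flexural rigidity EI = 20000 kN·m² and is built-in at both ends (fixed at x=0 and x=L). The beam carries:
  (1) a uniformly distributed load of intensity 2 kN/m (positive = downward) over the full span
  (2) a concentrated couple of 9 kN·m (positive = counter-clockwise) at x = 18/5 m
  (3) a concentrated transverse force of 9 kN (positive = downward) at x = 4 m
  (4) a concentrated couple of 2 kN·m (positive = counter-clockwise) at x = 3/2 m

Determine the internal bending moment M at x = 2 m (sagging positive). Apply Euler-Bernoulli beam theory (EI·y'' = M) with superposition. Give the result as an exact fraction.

Load 1 — uniform load w=2 kN/m over full span:
  M_1 = wLx/2 - wL²/12 - wx²/2 = 2·6·2/2 - 2·6²/12 - 2·2²/2 = 2 kN·m
Load 2 — applied couple M₀=9 kN·m at a=18/5 m (b=L-a=12/5):
  M_2 = R_Ax - M_A  [x≤a] with R_A=54/25, M_A=72/25 = (54/25)·2 - (72/25) = 36/25 kN·m
Load 3 — point force P=9 kN at a=4 m (b=L-a=2):
  M_3 = Pb²(3a+b)x/L³ - Pab²/L²  [x≤a] = 9·2²·(3·4+2)·2/6³ - 9·4·2²/6² = 2/3 kN·m
Load 4 — applied couple M₀=2 kN·m at a=3/2 m (b=L-a=9/2):
  M_4 = R_Ax - M_A - M₀  [x>a] with R_A=3/8, M_A=-3/8 = (3/8)·2 - (-3/8) - 2 = -7/8 kN·m
Superposition: M = Σ M_i = 1939/600 kN·m ≈ 3.231667 kN·m

M(2) = 1939/600 kN·m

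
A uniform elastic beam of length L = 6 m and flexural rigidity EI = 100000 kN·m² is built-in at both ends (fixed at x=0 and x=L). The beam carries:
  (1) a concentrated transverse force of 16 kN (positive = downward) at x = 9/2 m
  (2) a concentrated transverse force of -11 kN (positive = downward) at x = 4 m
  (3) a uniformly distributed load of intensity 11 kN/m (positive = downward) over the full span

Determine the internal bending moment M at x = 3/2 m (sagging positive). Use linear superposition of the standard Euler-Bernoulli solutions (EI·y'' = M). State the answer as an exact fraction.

Load 1 — point force P=16 kN at a=9/2 m (b=L-a=3/2):
  M_1 = Pb²(3a+b)x/L³ - Pab²/L²  [x≤a] = 16·(3/2)²·(3·(9/2)+(3/2))·(3/2)/6³ - 16·(9/2)·(3/2)²/6² = -3/4 kN·m
Load 2 — point force P=-11 kN at a=4 m (b=L-a=2):
  M_2 = Pb²(3a+b)x/L³ - Pab²/L²  [x≤a] = (-11)·2²·(3·4+2)·(3/2)/6³ - (-11)·4·2²/6² = 11/18 kN·m
Load 3 — uniform load w=11 kN/m over full span:
  M_3 = wLx/2 - wL²/12 - wx²/2 = 11·6·(3/2)/2 - 11·6²/12 - 11·(3/2)²/2 = 33/8 kN·m
Superposition: M = Σ M_i = 287/72 kN·m ≈ 3.986111 kN·m

M(3/2) = 287/72 kN·m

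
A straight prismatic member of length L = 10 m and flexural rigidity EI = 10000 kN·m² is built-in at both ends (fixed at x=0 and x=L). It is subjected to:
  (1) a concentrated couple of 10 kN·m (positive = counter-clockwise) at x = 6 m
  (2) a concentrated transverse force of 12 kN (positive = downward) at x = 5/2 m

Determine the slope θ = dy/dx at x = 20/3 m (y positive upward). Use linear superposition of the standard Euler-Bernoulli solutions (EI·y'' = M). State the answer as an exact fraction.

θ(20/3) = 37/30000 rad

Load 1 — applied couple M₀=10 kN·m at a=6 m (b=L-a=4):
  θ_1 = (R_Ax²/2 - M_Ax - M₀(x-a))/EI  [x>a] with R_A=36/25, M_A=16/5 = ((36/25)·(20/3)²/2 - (16/5)·(20/3) - 10·((20/3)-6))/10000 = 1/2500 rad
Load 2 — point force P=12 kN at a=5/2 m (b=L-a=15/2):
  θ_2 = Pa²(L-x)(2bL-(3b+a)(L-x))/(2L³EI)  [x>a] = 12·(5/2)²·(10-(20/3))·(2·(15/2)·10-(3·(15/2)+(5/2))·(10-(20/3)))/(2·10³·10000) = 1/1200 rad
Superposition: θ = Σ θ_i = 37/30000 rad ≈ 0.001233 rad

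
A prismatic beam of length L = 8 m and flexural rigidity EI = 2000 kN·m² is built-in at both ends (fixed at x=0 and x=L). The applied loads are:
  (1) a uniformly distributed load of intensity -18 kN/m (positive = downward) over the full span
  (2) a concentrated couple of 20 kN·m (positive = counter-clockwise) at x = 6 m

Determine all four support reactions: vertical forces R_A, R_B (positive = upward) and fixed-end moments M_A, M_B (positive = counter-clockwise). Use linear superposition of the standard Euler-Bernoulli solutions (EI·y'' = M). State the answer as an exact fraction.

R_A = -1107/16 kN, M_A = -359/4 kN·m, R_B = -1197/16 kN, M_B = 369/4 kN·m

Load 1 — uniform load w=-18 kN/m over full span:
  R_A = wL/2 = (-18)·8/2 = -72 kN
  M_A = wL²/12 = (-18)·8²/12 = -96 kN·m
  R_B = wL/2 = (-18)·8/2 = -72 kN
  M_B = -wL²/12 = -(-18)·8²/12 = 96 kN·m
Load 2 — applied couple M₀=20 kN·m at a=6 m (b=L-a=2):
  R_A = 6M₀ab/L³ = 6·20·6·2/8³ = 45/16 kN
  M_A = M₀b(2a-b)/L² = 20·2·(2·6-2)/8² = 25/4 kN·m
  R_B = -6M₀ab/L³ = -6·20·6·2/8³ = -45/16 kN
  M_B = M₀a(2b-a)/L² = 20·6·(2·2-6)/8² = -15/4 kN·m
Superposition: R_A = -1107/16 kN, M_A = -359/4 kN·m, R_B = -1197/16 kN, M_B = 369/4 kN·m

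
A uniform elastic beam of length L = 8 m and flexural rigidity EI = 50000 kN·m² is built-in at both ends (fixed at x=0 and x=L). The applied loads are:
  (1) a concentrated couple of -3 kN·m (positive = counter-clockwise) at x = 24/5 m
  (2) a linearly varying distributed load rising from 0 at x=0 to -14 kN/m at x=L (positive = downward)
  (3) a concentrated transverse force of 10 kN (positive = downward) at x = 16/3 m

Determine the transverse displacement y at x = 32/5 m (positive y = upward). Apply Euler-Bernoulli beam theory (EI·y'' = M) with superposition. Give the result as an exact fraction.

y(32/5) = 1902214/3955078125 m

Load 1 — applied couple M₀=-3 kN·m at a=24/5 m (b=L-a=16/5):
  y_1 = (R_Ax³/6 - M_Ax²/2 - M₀(x-a)²/2)/EI  [x>a] with R_A=-27/50, M_A=-24/25 = ((-27/50)·(32/5)³/6 - (-24/25)·(32/5)²/2 - (-3)·((32/5)-(24/5))²/2)/50000 = -18/9765625 m
Load 2 — triangular load w₀=-14 kN/m (0→w₀ over full span):
  y_2 = -w₀x²(L-x)²(x+2L)/(120LEI) = -(-14)·(32/5)²·(8-(32/5))²·((32/5)+2·8)/(120·8·50000) = 100352/146484375 m
Load 3 — point force P=10 kN at a=16/3 m (b=L-a=8/3):
  y_3 = -Pa²(L-x)²(3bL-(3b+a)(L-x))/(6L³EI)  [x>a] = -10·(16/3)²·(8-(32/5))²·(3·(8/3)·8-(3·(8/3)+(16/3))·(8-(32/5)))/(6·8³·50000) = -256/1265625 m
Superposition: y = Σ y_i = 1902214/3955078125 m ≈ 0.000481 m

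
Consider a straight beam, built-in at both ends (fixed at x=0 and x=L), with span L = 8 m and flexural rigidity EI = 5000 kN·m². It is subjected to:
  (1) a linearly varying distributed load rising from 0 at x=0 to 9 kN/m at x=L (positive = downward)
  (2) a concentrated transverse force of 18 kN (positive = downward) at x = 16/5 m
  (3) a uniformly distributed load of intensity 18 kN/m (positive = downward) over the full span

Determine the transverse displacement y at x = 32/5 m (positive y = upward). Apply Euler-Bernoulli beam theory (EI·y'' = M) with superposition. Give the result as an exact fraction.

Load 1 — triangular load w₀=9 kN/m (0→w₀ over full span):
  y_1 = -w₀x²(L-x)²(x+2L)/(120LEI) = -9·(32/5)²·(8-(32/5))²·((32/5)+2·8)/(120·8·5000) = -43008/9765625 m
Load 2 — point force P=18 kN at a=16/5 m (b=L-a=24/5):
  y_2 = -Pa²(L-x)²(3bL-(3b+a)(L-x))/(6L³EI)  [x>a] = -18·(16/5)²·(8-(32/5))²·(3·(24/5)·8-(3·(24/5)+(16/5))·(8-(32/5)))/(6·8³·5000) = -26112/9765625 m
Load 3 — uniform load w=18 kN/m over full span:
  y_3 = -wx²(L-x)²/(24EI) = -18·(32/5)²·(8-(32/5))²/(24·5000) = -6144/390625 m
Superposition: y = Σ y_i = -44544/1953125 m ≈ -0.022807 m

y(32/5) = -44544/1953125 m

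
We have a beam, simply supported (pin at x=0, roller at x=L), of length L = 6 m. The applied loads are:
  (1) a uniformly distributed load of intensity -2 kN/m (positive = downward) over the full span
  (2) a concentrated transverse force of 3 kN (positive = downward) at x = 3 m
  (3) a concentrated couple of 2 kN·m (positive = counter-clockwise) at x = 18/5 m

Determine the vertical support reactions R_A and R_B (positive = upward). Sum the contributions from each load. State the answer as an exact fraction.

Load 1 — uniform load w=-2 kN/m over full span:
  R_A = wL/2 = (-2)·6/2 = -6 kN
  R_B = wL/2 = (-2)·6/2 = -6 kN
Load 2 — point force P=3 kN at a=3 m (b=L-a=3):
  R_A = Pb/L = 3·3/6 = 3/2 kN
  R_B = Pa/L = 3·3/6 = 3/2 kN
Load 3 — applied couple M₀=2 kN·m at a=18/5 m (b=L-a=12/5):
  R_A = M₀/L = 2/6 = 1/3 kN
  R_B = -M₀/L = -2/6 = -1/3 kN
Superposition: R_A = -25/6 kN, R_B = -29/6 kN

R_A = -25/6 kN, R_B = -29/6 kN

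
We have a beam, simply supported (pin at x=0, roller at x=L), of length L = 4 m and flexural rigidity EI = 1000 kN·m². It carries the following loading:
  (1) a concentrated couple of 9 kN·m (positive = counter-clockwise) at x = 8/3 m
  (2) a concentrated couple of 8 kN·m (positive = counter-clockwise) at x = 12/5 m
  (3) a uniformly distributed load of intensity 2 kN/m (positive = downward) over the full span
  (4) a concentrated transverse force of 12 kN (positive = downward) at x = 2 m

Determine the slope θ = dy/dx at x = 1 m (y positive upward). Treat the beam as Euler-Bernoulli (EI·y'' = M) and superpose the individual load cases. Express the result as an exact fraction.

Load 1 — applied couple M₀=9 kN·m at a=8/3 m (b=L-a=4/3):
  θ_1 = (M₀x²/(2L)+C₁)/EI  [x≤a] with C₁=M₀(3b²-L²)/(6L)=-4 = (9·1²/(2·4)+(-4))/1000 = -23/8000 rad
Load 2 — applied couple M₀=8 kN·m at a=12/5 m (b=L-a=8/5):
  θ_2 = (M₀x²/(2L)+C₁)/EI  [x≤a] with C₁=M₀(3b²-L²)/(6L)=-208/75 = (8·1²/(2·4)+(-208/75))/1000 = -133/75000 rad
Load 3 — uniform load w=2 kN/m over full span:
  θ_3 = -w(L³-6Lx²+4x³)/(24EI) = -2·(4³-6·4·1²+4·1³)/(24·1000) = -11/3000 rad
Load 4 — point force P=12 kN at a=2 m (b=L-a=2):
  θ_4 = -Pb(L²-b²-3x²)/(6LEI)  [x≤a] = -12·2·(4²-2²-3·1²)/(6·4·1000) = -9/1000 rad
Superposition: θ = Σ θ_i = -3463/200000 rad ≈ -0.017315 rad

θ(1) = -3463/200000 rad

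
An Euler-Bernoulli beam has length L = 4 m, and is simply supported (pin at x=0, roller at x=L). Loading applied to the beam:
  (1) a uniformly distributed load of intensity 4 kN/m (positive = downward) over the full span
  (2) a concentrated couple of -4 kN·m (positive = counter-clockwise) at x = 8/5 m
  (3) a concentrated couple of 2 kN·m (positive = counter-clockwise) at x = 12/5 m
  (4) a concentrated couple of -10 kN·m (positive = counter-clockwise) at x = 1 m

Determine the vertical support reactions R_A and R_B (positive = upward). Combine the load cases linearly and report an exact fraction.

Load 1 — uniform load w=4 kN/m over full span:
  R_A = wL/2 = 4·4/2 = 8 kN
  R_B = wL/2 = 4·4/2 = 8 kN
Load 2 — applied couple M₀=-4 kN·m at a=8/5 m (b=L-a=12/5):
  R_A = M₀/L = (-4)/4 = -1 kN
  R_B = -M₀/L = -(-4)/4 = 1 kN
Load 3 — applied couple M₀=2 kN·m at a=12/5 m (b=L-a=8/5):
  R_A = M₀/L = 2/4 = 1/2 kN
  R_B = -M₀/L = -2/4 = -1/2 kN
Load 4 — applied couple M₀=-10 kN·m at a=1 m (b=L-a=3):
  R_A = M₀/L = (-10)/4 = -5/2 kN
  R_B = -M₀/L = -(-10)/4 = 5/2 kN
Superposition: R_A = 5 kN, R_B = 11 kN

R_A = 5 kN, R_B = 11 kN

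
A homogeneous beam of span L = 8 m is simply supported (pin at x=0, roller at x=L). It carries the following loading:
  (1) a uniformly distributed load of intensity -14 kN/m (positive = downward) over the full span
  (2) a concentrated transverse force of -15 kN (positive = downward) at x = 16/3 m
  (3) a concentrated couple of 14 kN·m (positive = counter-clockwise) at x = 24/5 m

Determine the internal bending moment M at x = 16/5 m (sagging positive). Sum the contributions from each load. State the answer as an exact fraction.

Load 1 — uniform load w=-14 kN/m over full span:
  M_1 = wx(L-x)/2 = (-14)·(16/5)·(8-(16/5))/2 = -2688/25 kN·m
Load 2 — point force P=-15 kN at a=16/3 m (b=L-a=8/3):
  M_2 = Pbx/L  [x≤a] = (-15)·(8/3)·(16/5)/8 = -16 kN·m
Load 3 — applied couple M₀=14 kN·m at a=24/5 m (b=L-a=16/5):
  M_3 = M₀x/L  [x≤a] = 14·(16/5)/8 = 28/5 kN·m
Superposition: M = Σ M_i = -2948/25 kN·m ≈ -117.920000 kN·m

M(16/5) = -2948/25 kN·m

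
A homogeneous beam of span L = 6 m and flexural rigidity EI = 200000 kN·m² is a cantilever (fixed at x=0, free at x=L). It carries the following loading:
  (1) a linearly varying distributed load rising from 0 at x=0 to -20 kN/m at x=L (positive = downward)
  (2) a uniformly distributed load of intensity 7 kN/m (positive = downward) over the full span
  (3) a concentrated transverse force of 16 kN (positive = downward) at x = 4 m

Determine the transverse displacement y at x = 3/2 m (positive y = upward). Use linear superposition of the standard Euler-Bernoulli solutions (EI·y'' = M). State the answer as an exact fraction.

Load 1 — triangular load w₀=-20 kN/m (0→w₀ over full span):
  y_1 = (w₀Lx³/12-w₀L²x²/6-w₀x⁵/(120L))/EI = ((-20)·6·(3/2)³/12-(-20)·6²·(3/2)²/6-(-20)·(3/2)⁵/(120·6))/200000 = 30267/25600000 m
Load 2 — uniform load w=7 kN/m over full span:
  y_2 = -wx²(x²-4Lx+6L²)/(24EI) = -7·(3/2)²·((3/2)²-4·6·(3/2)+6·6²)/(24·200000) = -15309/25600000 m
Load 3 — point force P=16 kN at a=4 m (b=L-a=2):
  y_3 = -Px²(3a-x)/(6EI)  [x≤a] = -16·(3/2)²·(3·4-(3/2))/(6·200000) = -63/200000 m
Superposition: y = Σ y_i = 3447/12800000 m ≈ 0.000269 m

y(3/2) = 3447/12800000 m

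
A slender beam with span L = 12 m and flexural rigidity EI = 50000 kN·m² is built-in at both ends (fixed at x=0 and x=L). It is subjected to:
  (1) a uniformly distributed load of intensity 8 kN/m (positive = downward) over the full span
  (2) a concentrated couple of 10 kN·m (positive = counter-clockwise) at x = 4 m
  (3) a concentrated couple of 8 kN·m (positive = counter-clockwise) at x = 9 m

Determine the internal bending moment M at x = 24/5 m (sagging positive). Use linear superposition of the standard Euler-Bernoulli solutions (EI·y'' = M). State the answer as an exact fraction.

Load 1 — uniform load w=8 kN/m over full span:
  M_1 = wLx/2 - wL²/12 - wx²/2 = 8·12·(24/5)/2 - 8·12²/12 - 8·(24/5)²/2 = 1056/25 kN·m
Load 2 — applied couple M₀=10 kN·m at a=4 m (b=L-a=8):
  M_2 = R_Ax - M_A - M₀  [x>a] with R_A=10/9, M_A=0 = (10/9)·(24/5) - 0 - 10 = -14/3 kN·m
Load 3 — applied couple M₀=8 kN·m at a=9 m (b=L-a=3):
  M_3 = R_Ax - M_A  [x≤a] with R_A=3/4, M_A=5/2 = (3/4)·(24/5) - (5/2) = 11/10 kN·m
Superposition: M = Σ M_i = 5801/150 kN·m ≈ 38.673333 kN·m

M(24/5) = 5801/150 kN·m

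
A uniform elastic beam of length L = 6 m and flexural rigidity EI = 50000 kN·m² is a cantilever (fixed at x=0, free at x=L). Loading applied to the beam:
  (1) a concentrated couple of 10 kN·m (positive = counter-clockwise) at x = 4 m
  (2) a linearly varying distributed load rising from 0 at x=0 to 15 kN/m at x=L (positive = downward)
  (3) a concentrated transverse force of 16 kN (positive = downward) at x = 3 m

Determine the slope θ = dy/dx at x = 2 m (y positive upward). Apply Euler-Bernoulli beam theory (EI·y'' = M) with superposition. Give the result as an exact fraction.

Load 1 — applied couple M₀=10 kN·m at a=4 m (b=L-a=2):
  θ_1 = M₀x/EI  [x≤a] = 10·2/50000 = 1/2500 rad
Load 2 — triangular load w₀=15 kN/m (0→w₀ over full span):
  θ_2 = (w₀Lx²/4-w₀L²x/3-w₀x⁴/(24L))/EI = (15·6·2²/4-15·6²·2/3-15·2⁴/(24·6))/50000 = -163/30000 rad
Load 3 — point force P=16 kN at a=3 m (b=L-a=3):
  θ_3 = -Px(2a-x)/(2EI)  [x≤a] = -16·2·(2·3-2)/(2·50000) = -4/3125 rad
Superposition: θ = Σ θ_i = -947/150000 rad ≈ -0.006313 rad

θ(2) = -947/150000 rad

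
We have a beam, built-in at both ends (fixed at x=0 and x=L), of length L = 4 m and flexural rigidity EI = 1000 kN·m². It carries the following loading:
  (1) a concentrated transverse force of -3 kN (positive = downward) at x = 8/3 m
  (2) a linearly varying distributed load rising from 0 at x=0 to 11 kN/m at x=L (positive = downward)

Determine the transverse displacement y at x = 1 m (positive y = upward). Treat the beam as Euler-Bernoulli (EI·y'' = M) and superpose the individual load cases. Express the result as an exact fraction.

Load 1 — point force P=-3 kN at a=8/3 m (b=L-a=4/3):
  y_1 = -Pb²x²(3aL-(3a+b)x)/(6L³EI)  [x≤a] = -(-3)·(4/3)²·1²·(3·(8/3)·4-(3·(8/3)+(4/3))·1)/(6·4³·1000) = 17/54000 m
Load 2 — triangular load w₀=11 kN/m (0→w₀ over full span):
  y_2 = -w₀x²(L-x)²(x+2L)/(120LEI) = -11·1²·(4-1)²·(1+2·4)/(120·4·1000) = -297/160000 m
Superposition: y = Σ y_i = -6659/4320000 m ≈ -0.001541 m

y(1) = -6659/4320000 m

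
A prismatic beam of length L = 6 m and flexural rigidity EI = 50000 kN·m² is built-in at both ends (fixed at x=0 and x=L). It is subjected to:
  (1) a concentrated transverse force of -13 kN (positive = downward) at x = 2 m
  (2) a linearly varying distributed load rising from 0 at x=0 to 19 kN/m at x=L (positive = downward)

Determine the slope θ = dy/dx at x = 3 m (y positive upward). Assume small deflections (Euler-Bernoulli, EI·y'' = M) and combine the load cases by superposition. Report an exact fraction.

θ(3) = -1033/12000000 rad

Load 1 — point force P=-13 kN at a=2 m (b=L-a=4):
  θ_1 = Pa²(L-x)(2bL-(3b+a)(L-x))/(2L³EI)  [x>a] = (-13)·2²·(6-3)·(2·4·6-(3·4+2)·(6-3))/(2·6³·50000) = -13/300000 rad
Load 2 — triangular load w₀=19 kN/m (0→w₀ over full span):
  θ_2 = -w₀(2x(L-x)(L-2x)(x+2L)+x²(L-x)²)/(120LEI) = -19·(2·3·(6-3)·(6-2·3)·(3+2·6)+3²·(6-3)²)/(120·6·50000) = -171/4000000 rad
Superposition: θ = Σ θ_i = -1033/12000000 rad ≈ -0.000086 rad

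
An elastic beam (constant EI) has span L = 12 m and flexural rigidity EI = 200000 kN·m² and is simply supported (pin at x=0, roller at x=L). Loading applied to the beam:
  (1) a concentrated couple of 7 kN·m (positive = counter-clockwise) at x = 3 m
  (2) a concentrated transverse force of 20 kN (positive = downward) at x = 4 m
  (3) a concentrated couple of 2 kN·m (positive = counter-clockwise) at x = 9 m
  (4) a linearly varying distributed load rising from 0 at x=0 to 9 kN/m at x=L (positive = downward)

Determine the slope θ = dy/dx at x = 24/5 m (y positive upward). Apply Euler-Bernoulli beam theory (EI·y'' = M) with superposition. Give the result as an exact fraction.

θ(24/5) = -6290621/9000000000 rad

Load 1 — applied couple M₀=7 kN·m at a=3 m (b=L-a=9):
  θ_1 = (M₀x²/(2L)-M₀(x-a)+C₁)/EI  [x>a] with C₁=M₀(3b²-L²)/(6L)=77/8 = (7·(24/5)²/(2·12)-7·((24/5)-3)+(77/8))/200000 = 749/40000000 rad
Load 2 — point force P=20 kN at a=4 m (b=L-a=8):
  θ_2 = -Pa(2L²-6Lx+3x²+a²)/(6LEI)  [x>a] = -20·4·(2·12²-6·12·(24/5)+3·(24/5)²+4²)/(6·12·200000) = -43/281250 rad
Load 3 — applied couple M₀=2 kN·m at a=9 m (b=L-a=3):
  θ_3 = (M₀x²/(2L)+C₁)/EI  [x≤a] with C₁=M₀(3b²-L²)/(6L)=-13/4 = (2·(24/5)²/(2·12)+(-13/4))/200000 = -133/20000000 rad
Load 4 — triangular load w₀=9 kN/m (0→w₀ over full span):
  θ_4 = -w₀(7L⁴-30L²x²+15x⁴)/(360LEI) = -9·(7·12⁴-30·12²·(24/5)²+15·(24/5)⁴)/(360·12·200000) = -8721/15625000 rad
Superposition: θ = Σ θ_i = -6290621/9000000000 rad ≈ -0.000699 rad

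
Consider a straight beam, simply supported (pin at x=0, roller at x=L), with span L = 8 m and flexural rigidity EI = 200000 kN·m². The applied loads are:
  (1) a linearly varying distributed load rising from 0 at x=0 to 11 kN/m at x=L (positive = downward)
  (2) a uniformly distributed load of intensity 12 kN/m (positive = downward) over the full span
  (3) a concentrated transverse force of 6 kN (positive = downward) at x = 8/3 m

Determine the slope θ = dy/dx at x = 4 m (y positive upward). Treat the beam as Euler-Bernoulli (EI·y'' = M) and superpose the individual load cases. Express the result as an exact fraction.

θ(4) = -131/6750000 rad

Load 1 — triangular load w₀=11 kN/m (0→w₀ over full span):
  θ_1 = -w₀(7L⁴-30L²x²+15x⁴)/(360LEI) = -11·(7·8⁴-30·8²·4²+15·4⁴)/(360·8·200000) = -77/2250000 rad
Load 2 — uniform load w=12 kN/m over full span:
  θ_2 = -w(L³-6Lx²+4x³)/(24EI) = -12·(8³-6·8·4²+4·4³)/(24·200000) = 0 rad
Load 3 — point force P=6 kN at a=8/3 m (b=L-a=16/3):
  θ_3 = -Pa(2L²-6Lx+3x²+a²)/(6LEI)  [x>a] = -6·(8/3)·(2·8²-6·8·4+3·4²+(8/3)²)/(6·8·200000) = 1/67500 rad
Superposition: θ = Σ θ_i = -131/6750000 rad ≈ -0.000019 rad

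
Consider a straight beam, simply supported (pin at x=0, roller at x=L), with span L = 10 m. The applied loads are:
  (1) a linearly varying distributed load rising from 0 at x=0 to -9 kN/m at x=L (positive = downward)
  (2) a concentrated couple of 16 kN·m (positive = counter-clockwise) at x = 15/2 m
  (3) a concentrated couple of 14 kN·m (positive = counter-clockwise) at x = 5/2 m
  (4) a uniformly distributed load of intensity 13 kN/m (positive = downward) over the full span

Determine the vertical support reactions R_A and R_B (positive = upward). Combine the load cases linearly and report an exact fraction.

R_A = 53 kN, R_B = 32 kN

Load 1 — triangular load w₀=-9 kN/m (0→w₀ over full span):
  R_A = w₀L/6 = (-9)·10/6 = -15 kN
  R_B = w₀L/3 = (-9)·10/3 = -30 kN
Load 2 — applied couple M₀=16 kN·m at a=15/2 m (b=L-a=5/2):
  R_A = M₀/L = 16/10 = 8/5 kN
  R_B = -M₀/L = -16/10 = -8/5 kN
Load 3 — applied couple M₀=14 kN·m at a=5/2 m (b=L-a=15/2):
  R_A = M₀/L = 14/10 = 7/5 kN
  R_B = -M₀/L = -14/10 = -7/5 kN
Load 4 — uniform load w=13 kN/m over full span:
  R_A = wL/2 = 13·10/2 = 65 kN
  R_B = wL/2 = 13·10/2 = 65 kN
Superposition: R_A = 53 kN, R_B = 32 kN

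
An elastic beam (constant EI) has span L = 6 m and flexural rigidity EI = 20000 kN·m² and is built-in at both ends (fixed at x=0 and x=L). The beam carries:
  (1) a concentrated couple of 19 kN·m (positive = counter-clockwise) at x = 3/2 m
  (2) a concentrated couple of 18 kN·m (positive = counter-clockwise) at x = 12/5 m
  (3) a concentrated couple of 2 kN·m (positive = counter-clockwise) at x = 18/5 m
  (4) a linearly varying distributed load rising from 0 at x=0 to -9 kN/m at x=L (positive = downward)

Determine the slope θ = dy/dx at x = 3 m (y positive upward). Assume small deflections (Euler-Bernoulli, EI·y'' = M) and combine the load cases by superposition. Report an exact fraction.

θ(3) = 261/3200000 rad

Load 1 — applied couple M₀=19 kN·m at a=3/2 m (b=L-a=9/2):
  θ_1 = (R_Ax²/2 - M_Ax - M₀(x-a))/EI  [x>a] with R_A=57/16, M_A=-57/16 = ((57/16)·3²/2 - (-57/16)·3 - 19·(3-(3/2)))/20000 = -57/640000 rad
Load 2 — applied couple M₀=18 kN·m at a=12/5 m (b=L-a=18/5):
  θ_2 = (R_Ax²/2 - M_Ax - M₀(x-a))/EI  [x>a] with R_A=108/25, M_A=54/25 = ((108/25)·3²/2 - (54/25)·3 - 18·(3-(12/5)))/20000 = 27/250000 rad
Load 3 — applied couple M₀=2 kN·m at a=18/5 m (b=L-a=12/5):
  θ_3 = (R_Ax²/2 - M_Ax)/EI  [x≤a] with R_A=12/25, M_A=16/25 = ((12/25)·3²/2 - (16/25)·3)/20000 = 3/250000 rad
Load 4 — triangular load w₀=-9 kN/m (0→w₀ over full span):
  θ_4 = -w₀(2x(L-x)(L-2x)(x+2L)+x²(L-x)²)/(120LEI) = -(-9)·(2·3·(6-3)·(6-2·3)·(3+2·6)+3²·(6-3)²)/(120·6·20000) = 81/1600000 rad
Superposition: θ = Σ θ_i = 261/3200000 rad ≈ 0.000082 rad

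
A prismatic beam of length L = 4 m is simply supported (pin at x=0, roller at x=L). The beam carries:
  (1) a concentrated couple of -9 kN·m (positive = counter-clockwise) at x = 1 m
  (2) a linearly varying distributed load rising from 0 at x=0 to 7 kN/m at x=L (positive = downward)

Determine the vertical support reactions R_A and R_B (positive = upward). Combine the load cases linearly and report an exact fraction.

Load 1 — applied couple M₀=-9 kN·m at a=1 m (b=L-a=3):
  R_A = M₀/L = (-9)/4 = -9/4 kN
  R_B = -M₀/L = -(-9)/4 = 9/4 kN
Load 2 — triangular load w₀=7 kN/m (0→w₀ over full span):
  R_A = w₀L/6 = 7·4/6 = 14/3 kN
  R_B = w₀L/3 = 7·4/3 = 28/3 kN
Superposition: R_A = 29/12 kN, R_B = 139/12 kN

R_A = 29/12 kN, R_B = 139/12 kN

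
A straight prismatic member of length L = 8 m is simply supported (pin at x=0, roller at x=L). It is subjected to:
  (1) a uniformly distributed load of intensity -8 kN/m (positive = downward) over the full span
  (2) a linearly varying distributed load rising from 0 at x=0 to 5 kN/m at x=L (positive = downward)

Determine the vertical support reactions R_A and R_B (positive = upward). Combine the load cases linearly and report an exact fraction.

Load 1 — uniform load w=-8 kN/m over full span:
  R_A = wL/2 = (-8)·8/2 = -32 kN
  R_B = wL/2 = (-8)·8/2 = -32 kN
Load 2 — triangular load w₀=5 kN/m (0→w₀ over full span):
  R_A = w₀L/6 = 5·8/6 = 20/3 kN
  R_B = w₀L/3 = 5·8/3 = 40/3 kN
Superposition: R_A = -76/3 kN, R_B = -56/3 kN

R_A = -76/3 kN, R_B = -56/3 kN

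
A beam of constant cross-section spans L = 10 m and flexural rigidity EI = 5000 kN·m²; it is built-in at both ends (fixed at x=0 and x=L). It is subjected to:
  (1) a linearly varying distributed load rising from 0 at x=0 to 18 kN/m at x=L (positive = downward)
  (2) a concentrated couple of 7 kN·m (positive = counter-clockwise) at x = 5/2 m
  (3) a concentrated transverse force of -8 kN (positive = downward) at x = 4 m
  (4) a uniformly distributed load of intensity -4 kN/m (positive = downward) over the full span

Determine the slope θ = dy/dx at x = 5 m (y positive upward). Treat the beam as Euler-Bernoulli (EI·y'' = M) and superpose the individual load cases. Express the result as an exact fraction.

θ(5) = -2187/800000 rad

Load 1 — triangular load w₀=18 kN/m (0→w₀ over full span):
  θ_1 = -w₀(2x(L-x)(L-2x)(x+2L)+x²(L-x)²)/(120LEI) = -18·(2·5·(10-5)·(10-2·5)·(5+2·10)+5²·(10-5)²)/(120·10·5000) = -3/1600 rad
Load 2 — applied couple M₀=7 kN·m at a=5/2 m (b=L-a=15/2):
  θ_2 = (R_Ax²/2 - M_Ax - M₀(x-a))/EI  [x>a] with R_A=63/80, M_A=-21/16 = ((63/80)·5²/2 - (-21/16)·5 - 7·(5-(5/2)))/5000 = -7/32000 rad
Load 3 — point force P=-8 kN at a=4 m (b=L-a=6):
  θ_3 = Pa²(L-x)(2bL-(3b+a)(L-x))/(2L³EI)  [x>a] = (-8)·4²·(10-5)·(2·6·10-(3·6+4)·(10-5))/(2·10³·5000) = -2/3125 rad
Load 4 — uniform load w=-4 kN/m over full span:
  θ_4 = -wx(L-x)(L-2x)/(12EI) = -(-4)·5·(10-5)·(10-2·5)/(12·5000) = 0 rad
Superposition: θ = Σ θ_i = -2187/800000 rad ≈ -0.002734 rad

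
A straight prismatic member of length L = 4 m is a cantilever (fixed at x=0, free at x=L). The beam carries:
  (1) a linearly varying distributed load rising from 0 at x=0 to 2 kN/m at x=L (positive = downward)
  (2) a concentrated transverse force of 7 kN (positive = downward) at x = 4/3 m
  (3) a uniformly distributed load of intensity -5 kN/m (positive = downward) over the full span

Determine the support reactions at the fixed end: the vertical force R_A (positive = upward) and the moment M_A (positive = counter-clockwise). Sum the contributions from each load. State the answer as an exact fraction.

R_A = -9 kN, M_A = -20 kN·m

Load 1 — triangular load w₀=2 kN/m (0→w₀ over full span):
  R_A = w₀L/2 = 2·4/2 = 4 kN
  M_A = w₀L²/3 = 2·4²/3 = 32/3 kN·m
Load 2 — point force P=7 kN at a=4/3 m (b=L-a=8/3):
  R_A = P = 7 kN
  M_A = Pa = 7·(4/3) = 28/3 kN·m
Load 3 — uniform load w=-5 kN/m over full span:
  R_A = wL = (-5)·4 = -20 kN
  M_A = wL²/2 = (-5)·4²/2 = -40 kN·m
Superposition: R_A = -9 kN, M_A = -20 kN·m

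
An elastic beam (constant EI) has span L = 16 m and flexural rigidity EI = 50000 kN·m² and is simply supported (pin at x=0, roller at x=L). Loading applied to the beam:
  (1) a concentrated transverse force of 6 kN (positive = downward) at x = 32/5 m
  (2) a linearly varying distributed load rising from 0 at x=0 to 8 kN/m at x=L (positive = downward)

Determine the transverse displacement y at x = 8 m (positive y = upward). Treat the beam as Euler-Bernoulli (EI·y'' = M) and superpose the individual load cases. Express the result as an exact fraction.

y(8) = -91328/1171875 m

Load 1 — point force P=6 kN at a=32/5 m (b=L-a=48/5):
  y_1 = -Pa(L-x)(2Lx-a²-x²)/(6LEI)  [x>a] = -6·(32/5)·(16-8)·(2·16·8-(32/5)²-8²)/(6·16·50000) = -3776/390625 m
Load 2 — triangular load w₀=8 kN/m (0→w₀ over full span):
  y_2 = -w₀x(7L⁴-10L²x²+3x⁴)/(360LEI) = -8·8·(7·16⁴-10·16²·8²+3·8⁴)/(360·16·50000) = -128/1875 m
Superposition: y = Σ y_i = -91328/1171875 m ≈ -0.077933 m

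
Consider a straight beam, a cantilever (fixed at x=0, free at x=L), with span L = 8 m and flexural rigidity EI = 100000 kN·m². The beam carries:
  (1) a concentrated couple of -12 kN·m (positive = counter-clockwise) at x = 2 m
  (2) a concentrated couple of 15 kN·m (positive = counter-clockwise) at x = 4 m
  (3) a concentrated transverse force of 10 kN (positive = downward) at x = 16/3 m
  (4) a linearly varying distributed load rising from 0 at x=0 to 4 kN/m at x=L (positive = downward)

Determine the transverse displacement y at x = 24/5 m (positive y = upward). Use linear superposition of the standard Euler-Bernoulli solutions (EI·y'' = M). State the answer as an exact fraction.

y(24/5) = -513684/48828125 m

Load 1 — applied couple M₀=-12 kN·m at a=2 m (b=L-a=6):
  y_1 = M₀a(2x-a)/(2EI)  [x>a] = (-12)·2·(2·(24/5)-2)/(2·100000) = -57/62500 m
Load 2 — applied couple M₀=15 kN·m at a=4 m (b=L-a=4):
  y_2 = M₀a(2x-a)/(2EI)  [x>a] = 15·4·(2·(24/5)-4)/(2·100000) = 21/12500 m
Load 3 — point force P=10 kN at a=16/3 m (b=L-a=8/3):
  y_3 = -Px²(3a-x)/(6EI)  [x≤a] = -10·(24/5)²·(3·(16/3)-(24/5))/(6·100000) = -336/78125 m
Load 4 — triangular load w₀=4 kN/m (0→w₀ over full span):
  y_4 = (w₀Lx³/12-w₀L²x²/6-w₀x⁵/(120L))/EI = (4·8·(24/5)³/12-4·8²·(24/5)²/6-4·(24/5)⁵/(120·8))/100000 = -341184/48828125 m
Superposition: y = Σ y_i = -513684/48828125 m ≈ -0.010520 m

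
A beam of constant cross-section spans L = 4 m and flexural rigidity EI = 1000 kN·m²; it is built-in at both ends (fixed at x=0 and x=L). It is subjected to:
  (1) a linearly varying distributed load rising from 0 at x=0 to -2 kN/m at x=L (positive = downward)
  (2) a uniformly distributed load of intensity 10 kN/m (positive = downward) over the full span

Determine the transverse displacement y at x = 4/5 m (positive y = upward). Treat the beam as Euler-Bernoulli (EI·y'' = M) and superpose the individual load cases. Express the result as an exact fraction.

y(4/5) = -4864/1953125 m

Load 1 — triangular load w₀=-2 kN/m (0→w₀ over full span):
  y_1 = -w₀x²(L-x)²(x+2L)/(120LEI) = -(-2)·(4/5)²·(4-(4/5))²·((4/5)+2·4)/(120·4·1000) = 1408/5859375 m
Load 2 — uniform load w=10 kN/m over full span:
  y_2 = -wx²(L-x)²/(24EI) = -10·(4/5)²·(4-(4/5))²/(24·1000) = -128/46875 m
Superposition: y = Σ y_i = -4864/1953125 m ≈ -0.002490 m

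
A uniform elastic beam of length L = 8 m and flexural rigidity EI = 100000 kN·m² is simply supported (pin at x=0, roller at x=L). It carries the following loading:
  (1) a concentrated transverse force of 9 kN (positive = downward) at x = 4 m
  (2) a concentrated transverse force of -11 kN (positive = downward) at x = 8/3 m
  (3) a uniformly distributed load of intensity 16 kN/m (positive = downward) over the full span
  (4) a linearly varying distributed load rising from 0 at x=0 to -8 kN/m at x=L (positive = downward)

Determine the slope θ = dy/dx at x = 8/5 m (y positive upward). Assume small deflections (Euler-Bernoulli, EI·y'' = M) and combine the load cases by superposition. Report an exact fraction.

θ(8/5) = -2534309/1265625000 rad

Load 1 — point force P=9 kN at a=4 m (b=L-a=4):
  θ_1 = -Pb(L²-b²-3x²)/(6LEI)  [x≤a] = -9·4·(8²-4²-3·(8/5)²)/(6·8·100000) = -189/625000 rad
Load 2 — point force P=-11 kN at a=8/3 m (b=L-a=16/3):
  θ_2 = -Pb(L²-b²-3x²)/(6LEI)  [x≤a] = -(-11)·(16/3)·(8²-(16/3)²-3·(8/5)²)/(6·8·100000) = 2156/6328125 rad
Load 3 — uniform load w=16 kN/m over full span:
  θ_3 = -w(L³-6Lx²+4x³)/(24EI) = -16·(8³-6·8·(8/5)²+4·(8/5)³)/(24·100000) = -1056/390625 rad
Load 4 — triangular load w₀=-8 kN/m (0→w₀ over full span):
  θ_4 = -w₀(7L⁴-30L²x²+15x⁴)/(360LEI) = -(-8)·(7·8⁴-30·8²·(8/5)²+15·(8/5)⁴)/(360·8·100000) = 11648/17578125 rad
Superposition: θ = Σ θ_i = -2534309/1265625000 rad ≈ -0.002002 rad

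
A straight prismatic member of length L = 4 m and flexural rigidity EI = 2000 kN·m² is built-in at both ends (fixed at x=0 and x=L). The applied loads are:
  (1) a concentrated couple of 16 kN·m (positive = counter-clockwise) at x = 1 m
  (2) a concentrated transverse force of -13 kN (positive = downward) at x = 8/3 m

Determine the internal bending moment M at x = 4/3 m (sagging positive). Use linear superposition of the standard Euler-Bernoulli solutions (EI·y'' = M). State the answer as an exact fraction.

Load 1 — applied couple M₀=16 kN·m at a=1 m (b=L-a=3):
  M_1 = R_Ax - M_A - M₀  [x>a] with R_A=9/2, M_A=-3 = (9/2)·(4/3) - (-3) - 16 = -7 kN·m
Load 2 — point force P=-13 kN at a=8/3 m (b=L-a=4/3):
  M_2 = Pb²(3a+b)x/L³ - Pab²/L²  [x≤a] = (-13)·(4/3)²·(3·(8/3)+(4/3))·(4/3)/4³ - (-13)·(8/3)·(4/3)²/4² = -52/81 kN·m
Superposition: M = Σ M_i = -619/81 kN·m ≈ -7.641975 kN·m

M(4/3) = -619/81 kN·m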